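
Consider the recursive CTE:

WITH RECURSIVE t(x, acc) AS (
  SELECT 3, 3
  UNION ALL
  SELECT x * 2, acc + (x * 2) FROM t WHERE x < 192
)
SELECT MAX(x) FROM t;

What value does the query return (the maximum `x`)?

192

Base: x=3, acc=3.
Iteration 1: 3 < 192 holds -> x = 3 * 2 = 6, acc = 3 + 6 = 9.
Iteration 2: 6 < 192 holds -> x = 6 * 2 = 12, acc = 9 + 12 = 21.
Iteration 3: 12 < 192 holds -> x = 12 * 2 = 24, acc = 21 + 24 = 45.
Iteration 4: 24 < 192 holds -> x = 24 * 2 = 48, acc = 45 + 48 = 93.
Iteration 5: 48 < 192 holds -> x = 48 * 2 = 96, acc = 93 + 96 = 189.
Iteration 6: 96 < 192 holds -> x = 96 * 2 = 192, acc = 189 + 192 = 381.
Iteration 7: 192 < 192 fails; recursion stops.
x values: 3, 6, 12, 24, 48, 96, 192; the maximum is 192.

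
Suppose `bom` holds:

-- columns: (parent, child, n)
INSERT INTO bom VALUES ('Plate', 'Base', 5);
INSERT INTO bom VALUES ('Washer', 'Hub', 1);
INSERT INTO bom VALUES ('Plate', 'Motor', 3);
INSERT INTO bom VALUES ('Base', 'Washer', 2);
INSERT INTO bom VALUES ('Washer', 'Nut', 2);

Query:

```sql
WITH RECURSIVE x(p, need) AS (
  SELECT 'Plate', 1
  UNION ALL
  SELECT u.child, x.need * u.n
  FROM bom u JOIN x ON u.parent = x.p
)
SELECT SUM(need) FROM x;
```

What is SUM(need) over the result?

49

Base: (Plate, need=1).
Iteration 1: components of {Plate} -> Base = 1*5 = 5, Motor = 1*3 = 3.
Iteration 2: components of {Base,Motor} -> Washer = 5*2 = 10.
Iteration 3: components of {Washer} -> Hub = 10*1 = 10, Nut = 10*2 = 20.
Iteration 4: no further components; recursion stops.
SUM(need) = 1 + 5 + 3 + 10 + 10 + 20 = 49.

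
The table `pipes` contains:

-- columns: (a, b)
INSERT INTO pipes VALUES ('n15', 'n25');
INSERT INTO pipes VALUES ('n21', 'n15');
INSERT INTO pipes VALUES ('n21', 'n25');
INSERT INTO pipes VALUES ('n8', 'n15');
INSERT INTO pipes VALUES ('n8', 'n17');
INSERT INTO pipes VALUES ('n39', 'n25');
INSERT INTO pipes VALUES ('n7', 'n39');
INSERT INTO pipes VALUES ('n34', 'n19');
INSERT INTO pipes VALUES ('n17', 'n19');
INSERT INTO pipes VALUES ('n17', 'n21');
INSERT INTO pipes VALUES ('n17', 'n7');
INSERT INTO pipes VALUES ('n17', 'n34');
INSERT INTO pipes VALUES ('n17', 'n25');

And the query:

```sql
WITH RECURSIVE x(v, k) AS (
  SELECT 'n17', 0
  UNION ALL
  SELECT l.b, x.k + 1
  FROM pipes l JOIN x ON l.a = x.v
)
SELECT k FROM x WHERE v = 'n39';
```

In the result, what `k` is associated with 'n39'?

2

Base: (n17, k=0).
Iteration 1: edges from {n17} -> (n19, k=1), (n21, k=1), (n25, k=1), (n34, k=1), (n7, k=1).
Iteration 2: edges from {n19,n21,n25,n34,n7} -> (n15, k=2), (n19, k=2), (n25, k=2), (n39, k=2).
Iteration 3: edges from {n15,n19,n25,n39} -> (n25, k=3) x2. [UNION ALL keeps all 2 new rows, including repeats]
Iteration 4: no outgoing edges from {n25}; recursion stops.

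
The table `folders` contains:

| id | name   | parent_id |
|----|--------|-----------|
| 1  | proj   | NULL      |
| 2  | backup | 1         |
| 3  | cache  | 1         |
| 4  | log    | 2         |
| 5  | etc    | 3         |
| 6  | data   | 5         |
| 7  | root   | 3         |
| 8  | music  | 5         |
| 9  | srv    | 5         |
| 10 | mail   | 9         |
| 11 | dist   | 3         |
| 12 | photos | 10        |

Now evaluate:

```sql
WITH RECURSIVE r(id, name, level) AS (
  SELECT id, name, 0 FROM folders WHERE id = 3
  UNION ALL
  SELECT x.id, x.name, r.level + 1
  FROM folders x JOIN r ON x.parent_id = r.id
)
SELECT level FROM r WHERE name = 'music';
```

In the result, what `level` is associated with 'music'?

2

Base: id=3 (cache) at level 0.
Iteration 1: rows with parent_id in {3} -> etc (id 5, level 1), root (id 7, level 1), dist (id 11, level 1).
Iteration 2: rows with parent_id in {5,7,11} -> data (id 6, level 2), music (id 8, level 2), srv (id 9, level 2).
Iteration 3: rows with parent_id in {6,8,9} -> mail (id 10, level 3).
Iteration 4: rows with parent_id in {10} -> photos (id 12, level 4).
Iteration 5: no rows with parent_id in {12}; recursion stops.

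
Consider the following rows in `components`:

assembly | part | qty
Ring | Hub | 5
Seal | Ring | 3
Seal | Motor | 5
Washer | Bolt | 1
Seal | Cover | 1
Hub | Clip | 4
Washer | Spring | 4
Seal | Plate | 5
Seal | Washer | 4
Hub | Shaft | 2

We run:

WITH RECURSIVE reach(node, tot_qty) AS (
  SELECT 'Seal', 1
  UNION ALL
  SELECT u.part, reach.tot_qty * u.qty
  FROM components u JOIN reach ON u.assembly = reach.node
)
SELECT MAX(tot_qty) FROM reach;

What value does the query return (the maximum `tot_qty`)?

60

Base: (Seal, tot_qty=1).
Iteration 1: components of {Seal} -> Cover = 1*1 = 1, Motor = 1*5 = 5, Plate = 1*5 = 5, Ring = 1*3 = 3, Washer = 1*4 = 4.
Iteration 2: components of {Cover,Motor,Plate,Ring,Washer} -> Bolt = 4*1 = 4, Hub = 3*5 = 15, Spring = 4*4 = 16.
Iteration 3: components of {Bolt,Hub,Spring} -> Clip = 15*4 = 60, Shaft = 15*2 = 30.
Iteration 4: no further components; recursion stops.
tot_qty values: 1, 5, 3, 1, 4, 5, 15, 4, 16, 30, 60; the maximum is 60.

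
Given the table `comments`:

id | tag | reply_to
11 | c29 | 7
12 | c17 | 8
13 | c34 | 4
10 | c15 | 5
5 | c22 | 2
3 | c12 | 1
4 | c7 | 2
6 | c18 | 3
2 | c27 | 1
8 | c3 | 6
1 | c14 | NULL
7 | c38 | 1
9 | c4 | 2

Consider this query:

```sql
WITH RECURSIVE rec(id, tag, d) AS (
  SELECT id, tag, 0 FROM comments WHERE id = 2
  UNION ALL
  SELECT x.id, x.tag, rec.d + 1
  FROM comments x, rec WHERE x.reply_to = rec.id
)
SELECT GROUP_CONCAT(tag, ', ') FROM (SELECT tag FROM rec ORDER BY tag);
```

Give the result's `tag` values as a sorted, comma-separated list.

c15, c22, c27, c34, c4, c7

Base: id=2 (c27) at d 0.
Iteration 1: rows with reply_to in {2} -> c7 (id 4, d 1), c22 (id 5, d 1), c4 (id 9, d 1).
Iteration 2: rows with reply_to in {4,5,9} -> c15 (id 10, d 2), c34 (id 13, d 2).
Iteration 3: no rows with reply_to in {10,13}; recursion stops.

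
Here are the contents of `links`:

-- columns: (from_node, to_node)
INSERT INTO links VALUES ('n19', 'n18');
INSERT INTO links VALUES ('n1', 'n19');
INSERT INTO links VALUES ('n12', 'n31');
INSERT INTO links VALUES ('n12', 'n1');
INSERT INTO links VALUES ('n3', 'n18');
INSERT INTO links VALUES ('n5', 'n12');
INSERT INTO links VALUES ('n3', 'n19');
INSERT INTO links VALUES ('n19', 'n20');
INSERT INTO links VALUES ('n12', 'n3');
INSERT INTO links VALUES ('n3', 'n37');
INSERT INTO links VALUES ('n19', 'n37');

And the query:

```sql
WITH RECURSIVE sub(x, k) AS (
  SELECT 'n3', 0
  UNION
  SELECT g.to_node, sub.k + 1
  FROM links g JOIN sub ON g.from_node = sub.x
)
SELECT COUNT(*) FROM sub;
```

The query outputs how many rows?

7

Base: (n3, k=0).
Iteration 1: edges from {n3} -> (n18, k=1), (n19, k=1), (n37, k=1).
Iteration 2: edges from {n18,n19,n37} -> (n18, k=2), (n20, k=2), (n37, k=2).
Iteration 3: no outgoing edges from {n18,n20,n37}; recursion stops.
Total rows emitted: 7.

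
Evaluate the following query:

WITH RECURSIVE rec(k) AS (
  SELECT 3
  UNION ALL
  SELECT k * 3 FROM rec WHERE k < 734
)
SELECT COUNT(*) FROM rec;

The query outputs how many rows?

7

Base: k=3.
Iteration 1: 3 < 734 holds -> k = 3 * 3 = 9.
Iteration 2: 9 < 734 holds -> k = 9 * 3 = 27.
Iteration 3: 27 < 734 holds -> k = 27 * 3 = 81.
Iteration 4: 81 < 734 holds -> k = 81 * 3 = 243.
Iteration 5: 243 < 734 holds -> k = 243 * 3 = 729.
Iteration 6: 729 < 734 holds -> k = 729 * 3 = 2187.
Iteration 7: 2187 < 734 fails; recursion stops.
Total rows emitted: 7.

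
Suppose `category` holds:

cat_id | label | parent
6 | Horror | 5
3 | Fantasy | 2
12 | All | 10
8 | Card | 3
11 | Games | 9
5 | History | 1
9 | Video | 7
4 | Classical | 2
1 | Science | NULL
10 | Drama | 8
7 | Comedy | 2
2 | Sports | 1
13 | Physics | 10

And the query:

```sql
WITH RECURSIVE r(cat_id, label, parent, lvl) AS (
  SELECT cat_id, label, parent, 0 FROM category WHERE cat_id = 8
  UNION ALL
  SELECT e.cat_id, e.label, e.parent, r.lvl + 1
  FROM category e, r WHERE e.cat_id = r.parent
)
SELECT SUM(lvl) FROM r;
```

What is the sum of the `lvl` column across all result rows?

Base: cat_id=8 (Card), parent=3, lvl 0.
Iteration 1: join on cat_id=3 -> Fantasy (id 3, parent=2, lvl 1).
Iteration 2: join on cat_id=2 -> Sports (id 2, parent=1, lvl 2).
Iteration 3: join on cat_id=1 -> Science (id 1, parent=NULL, lvl 3).
Iteration 4: parent is NULL; no match; recursion stops.
SUM(lvl) = 0 + 1 + 2 + 3 = 6.

6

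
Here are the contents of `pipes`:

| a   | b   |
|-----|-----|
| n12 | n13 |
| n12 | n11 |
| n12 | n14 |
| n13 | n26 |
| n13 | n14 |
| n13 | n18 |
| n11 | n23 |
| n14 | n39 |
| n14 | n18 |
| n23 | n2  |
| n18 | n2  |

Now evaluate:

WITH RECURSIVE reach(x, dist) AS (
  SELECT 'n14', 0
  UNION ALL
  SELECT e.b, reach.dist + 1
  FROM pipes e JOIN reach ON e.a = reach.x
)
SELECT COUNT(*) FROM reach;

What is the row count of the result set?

Base: (n14, dist=0).
Iteration 1: edges from {n14} -> (n18, dist=1), (n39, dist=1).
Iteration 2: edges from {n18,n39} -> (n2, dist=2).
Iteration 3: no outgoing edges from {n2}; recursion stops.
Total rows emitted: 4.

4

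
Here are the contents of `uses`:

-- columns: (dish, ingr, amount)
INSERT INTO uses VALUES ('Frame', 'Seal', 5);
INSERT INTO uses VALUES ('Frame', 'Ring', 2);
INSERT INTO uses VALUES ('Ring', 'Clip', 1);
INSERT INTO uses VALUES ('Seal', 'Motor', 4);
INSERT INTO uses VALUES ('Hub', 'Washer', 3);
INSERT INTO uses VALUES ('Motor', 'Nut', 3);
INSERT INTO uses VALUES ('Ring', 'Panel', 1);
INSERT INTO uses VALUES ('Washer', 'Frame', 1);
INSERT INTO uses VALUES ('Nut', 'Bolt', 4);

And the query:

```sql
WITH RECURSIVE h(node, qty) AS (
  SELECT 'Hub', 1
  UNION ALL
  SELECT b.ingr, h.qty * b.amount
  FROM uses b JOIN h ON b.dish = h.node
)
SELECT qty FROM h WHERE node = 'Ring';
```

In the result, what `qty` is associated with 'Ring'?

Base: (Hub, qty=1).
Iteration 1: components of {Hub} -> Washer = 1*3 = 3.
Iteration 2: components of {Washer} -> Frame = 3*1 = 3.
Iteration 3: components of {Frame} -> Ring = 3*2 = 6, Seal = 3*5 = 15.
Iteration 4: components of {Ring,Seal} -> Clip = 6*1 = 6, Motor = 15*4 = 60, Panel = 6*1 = 6.
Iteration 5: components of {Clip,Motor,Panel} -> Nut = 60*3 = 180.
Iteration 6: components of {Nut} -> Bolt = 180*4 = 720.
Iteration 7: no further components; recursion stops.

6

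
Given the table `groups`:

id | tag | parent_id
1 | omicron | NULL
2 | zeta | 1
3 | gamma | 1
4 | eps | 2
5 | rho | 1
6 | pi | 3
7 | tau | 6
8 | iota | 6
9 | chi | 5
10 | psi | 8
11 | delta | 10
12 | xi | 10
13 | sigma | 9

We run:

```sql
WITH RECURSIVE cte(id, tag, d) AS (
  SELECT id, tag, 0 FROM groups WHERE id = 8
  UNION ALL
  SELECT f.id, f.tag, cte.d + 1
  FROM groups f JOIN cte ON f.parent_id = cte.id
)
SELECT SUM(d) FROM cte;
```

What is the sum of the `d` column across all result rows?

5

Base: id=8 (iota) at d 0.
Iteration 1: rows with parent_id in {8} -> psi (id 10, d 1).
Iteration 2: rows with parent_id in {10} -> delta (id 11, d 2), xi (id 12, d 2).
Iteration 3: no rows with parent_id in {11,12}; recursion stops.
SUM(d) = 0 + 1 + 2 + 2 = 5.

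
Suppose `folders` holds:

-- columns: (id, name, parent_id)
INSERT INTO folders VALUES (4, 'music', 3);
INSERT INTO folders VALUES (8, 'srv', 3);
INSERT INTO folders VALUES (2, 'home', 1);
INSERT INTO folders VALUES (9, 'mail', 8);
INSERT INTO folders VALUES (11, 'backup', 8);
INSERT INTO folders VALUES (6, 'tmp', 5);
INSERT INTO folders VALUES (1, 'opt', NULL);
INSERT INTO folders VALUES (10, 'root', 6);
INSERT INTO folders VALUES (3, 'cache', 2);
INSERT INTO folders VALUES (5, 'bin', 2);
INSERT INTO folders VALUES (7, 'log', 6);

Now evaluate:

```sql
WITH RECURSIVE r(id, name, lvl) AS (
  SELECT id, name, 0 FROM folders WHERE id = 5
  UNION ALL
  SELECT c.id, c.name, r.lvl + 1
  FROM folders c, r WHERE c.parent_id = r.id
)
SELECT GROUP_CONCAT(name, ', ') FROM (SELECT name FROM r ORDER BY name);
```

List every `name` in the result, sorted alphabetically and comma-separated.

Base: id=5 (bin) at lvl 0.
Iteration 1: rows with parent_id in {5} -> tmp (id 6, lvl 1).
Iteration 2: rows with parent_id in {6} -> log (id 7, lvl 2), root (id 10, lvl 2).
Iteration 3: no rows with parent_id in {7,10}; recursion stops.

bin, log, root, tmp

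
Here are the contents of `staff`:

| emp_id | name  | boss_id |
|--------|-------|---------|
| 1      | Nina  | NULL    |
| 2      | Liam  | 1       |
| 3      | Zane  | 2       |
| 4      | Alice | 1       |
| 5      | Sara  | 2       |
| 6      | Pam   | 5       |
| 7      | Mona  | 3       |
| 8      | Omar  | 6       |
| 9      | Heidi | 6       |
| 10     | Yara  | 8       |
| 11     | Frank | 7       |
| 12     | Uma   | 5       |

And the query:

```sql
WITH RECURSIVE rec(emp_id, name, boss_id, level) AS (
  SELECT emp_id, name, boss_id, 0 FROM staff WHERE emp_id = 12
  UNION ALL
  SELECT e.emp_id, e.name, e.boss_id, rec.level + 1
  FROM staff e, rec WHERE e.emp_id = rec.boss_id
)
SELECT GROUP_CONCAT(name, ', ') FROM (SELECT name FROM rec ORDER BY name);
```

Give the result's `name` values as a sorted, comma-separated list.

Liam, Nina, Sara, Uma

Base: emp_id=12 (Uma), boss_id=5, level 0.
Iteration 1: join on emp_id=5 -> Sara (id 5, boss_id=2, level 1).
Iteration 2: join on emp_id=2 -> Liam (id 2, boss_id=1, level 2).
Iteration 3: join on emp_id=1 -> Nina (id 1, boss_id=NULL, level 3).
Iteration 4: boss_id is NULL; no match; recursion stops.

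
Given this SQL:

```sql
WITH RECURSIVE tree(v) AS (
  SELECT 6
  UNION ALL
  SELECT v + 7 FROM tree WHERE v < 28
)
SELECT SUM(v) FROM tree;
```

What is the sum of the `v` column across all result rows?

100

Base: v=6.
Iteration 1: 6 < 28 holds -> v = 6 + 7 = 13.
Iteration 2: 13 < 28 holds -> v = 13 + 7 = 20.
Iteration 3: 20 < 28 holds -> v = 20 + 7 = 27.
Iteration 4: 27 < 28 holds -> v = 27 + 7 = 34.
Iteration 5: 34 < 28 fails; recursion stops.
SUM(v) = 6 + 13 + 20 + 27 + 34 = 100.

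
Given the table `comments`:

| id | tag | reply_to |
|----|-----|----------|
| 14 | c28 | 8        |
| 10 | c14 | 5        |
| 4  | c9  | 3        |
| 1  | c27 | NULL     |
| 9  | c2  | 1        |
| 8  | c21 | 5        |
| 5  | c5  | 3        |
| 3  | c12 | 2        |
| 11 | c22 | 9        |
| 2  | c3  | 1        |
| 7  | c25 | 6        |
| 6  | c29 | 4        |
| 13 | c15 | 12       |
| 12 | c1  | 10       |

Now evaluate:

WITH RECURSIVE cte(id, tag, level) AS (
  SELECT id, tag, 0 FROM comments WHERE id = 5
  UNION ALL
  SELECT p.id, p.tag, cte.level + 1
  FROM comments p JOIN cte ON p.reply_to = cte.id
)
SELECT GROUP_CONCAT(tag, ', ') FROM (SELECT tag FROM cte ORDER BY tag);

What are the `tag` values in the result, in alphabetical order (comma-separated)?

Base: id=5 (c5) at level 0.
Iteration 1: rows with reply_to in {5} -> c21 (id 8, level 1), c14 (id 10, level 1).
Iteration 2: rows with reply_to in {8,10} -> c1 (id 12, level 2), c28 (id 14, level 2).
Iteration 3: rows with reply_to in {12,14} -> c15 (id 13, level 3).
Iteration 4: no rows with reply_to in {13}; recursion stops.

c1, c14, c15, c21, c28, c5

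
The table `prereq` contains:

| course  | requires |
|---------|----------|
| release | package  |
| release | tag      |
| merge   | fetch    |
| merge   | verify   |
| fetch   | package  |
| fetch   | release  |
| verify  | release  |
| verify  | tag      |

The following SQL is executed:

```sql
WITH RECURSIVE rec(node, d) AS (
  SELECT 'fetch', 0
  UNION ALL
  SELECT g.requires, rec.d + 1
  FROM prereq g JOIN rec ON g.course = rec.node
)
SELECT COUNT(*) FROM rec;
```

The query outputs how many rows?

5

Base: (fetch, d=0).
Iteration 1: edges from {fetch} -> (package, d=1), (release, d=1).
Iteration 2: edges from {package,release} -> (package, d=2), (tag, d=2).
Iteration 3: no outgoing edges from {package,tag}; recursion stops.
Total rows emitted: 5.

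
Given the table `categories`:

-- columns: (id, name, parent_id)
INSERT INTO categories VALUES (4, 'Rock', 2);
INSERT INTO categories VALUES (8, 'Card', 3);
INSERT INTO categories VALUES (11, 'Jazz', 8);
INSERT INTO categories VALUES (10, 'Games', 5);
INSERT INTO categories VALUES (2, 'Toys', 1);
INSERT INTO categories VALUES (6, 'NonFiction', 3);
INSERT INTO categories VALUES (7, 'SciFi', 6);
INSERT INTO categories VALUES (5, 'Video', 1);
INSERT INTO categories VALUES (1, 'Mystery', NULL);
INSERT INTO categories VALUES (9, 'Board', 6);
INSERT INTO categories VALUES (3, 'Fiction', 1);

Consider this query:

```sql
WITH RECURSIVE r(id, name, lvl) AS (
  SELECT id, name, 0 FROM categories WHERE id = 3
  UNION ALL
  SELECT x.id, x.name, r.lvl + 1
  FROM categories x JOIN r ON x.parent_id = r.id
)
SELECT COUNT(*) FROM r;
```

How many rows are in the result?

6

Base: id=3 (Fiction) at lvl 0.
Iteration 1: rows with parent_id in {3} -> NonFiction (id 6, lvl 1), Card (id 8, lvl 1).
Iteration 2: rows with parent_id in {6,8} -> SciFi (id 7, lvl 2), Board (id 9, lvl 2), Jazz (id 11, lvl 2).
Iteration 3: no rows with parent_id in {7,9,11}; recursion stops.
Total rows emitted: 6.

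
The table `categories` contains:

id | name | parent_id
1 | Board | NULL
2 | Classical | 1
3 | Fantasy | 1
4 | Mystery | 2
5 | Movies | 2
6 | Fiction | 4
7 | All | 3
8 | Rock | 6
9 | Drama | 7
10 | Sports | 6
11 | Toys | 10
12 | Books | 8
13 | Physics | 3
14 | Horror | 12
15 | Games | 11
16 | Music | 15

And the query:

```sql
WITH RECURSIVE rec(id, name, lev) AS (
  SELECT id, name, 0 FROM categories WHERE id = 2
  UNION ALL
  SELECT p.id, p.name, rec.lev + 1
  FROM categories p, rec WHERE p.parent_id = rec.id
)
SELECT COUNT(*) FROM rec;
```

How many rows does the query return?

11

Base: id=2 (Classical) at lev 0.
Iteration 1: rows with parent_id in {2} -> Mystery (id 4, lev 1), Movies (id 5, lev 1).
Iteration 2: rows with parent_id in {4,5} -> Fiction (id 6, lev 2).
Iteration 3: rows with parent_id in {6} -> Rock (id 8, lev 3), Sports (id 10, lev 3).
Iteration 4: rows with parent_id in {8,10} -> Toys (id 11, lev 4), Books (id 12, lev 4).
Iteration 5: rows with parent_id in {11,12} -> Horror (id 14, lev 5), Games (id 15, lev 5).
Iteration 6: rows with parent_id in {14,15} -> Music (id 16, lev 6).
Iteration 7: no rows with parent_id in {16}; recursion stops.
Total rows emitted: 11.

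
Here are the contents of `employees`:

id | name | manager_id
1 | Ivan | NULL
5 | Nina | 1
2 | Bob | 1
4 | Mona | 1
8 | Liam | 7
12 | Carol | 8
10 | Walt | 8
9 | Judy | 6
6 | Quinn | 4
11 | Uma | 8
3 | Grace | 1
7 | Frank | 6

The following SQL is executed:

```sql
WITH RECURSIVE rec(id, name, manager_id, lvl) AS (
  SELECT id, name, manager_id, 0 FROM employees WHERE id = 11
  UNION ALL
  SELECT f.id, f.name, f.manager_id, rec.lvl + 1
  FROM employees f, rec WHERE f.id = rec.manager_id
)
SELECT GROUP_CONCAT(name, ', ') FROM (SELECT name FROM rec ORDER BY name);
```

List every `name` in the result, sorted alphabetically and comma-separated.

Base: id=11 (Uma), manager_id=8, lvl 0.
Iteration 1: join on id=8 -> Liam (id 8, manager_id=7, lvl 1).
Iteration 2: join on id=7 -> Frank (id 7, manager_id=6, lvl 2).
Iteration 3: join on id=6 -> Quinn (id 6, manager_id=4, lvl 3).
Iteration 4: join on id=4 -> Mona (id 4, manager_id=1, lvl 4).
Iteration 5: join on id=1 -> Ivan (id 1, manager_id=NULL, lvl 5).
Iteration 6: manager_id is NULL; no match; recursion stops.

Frank, Ivan, Liam, Mona, Quinn, Uma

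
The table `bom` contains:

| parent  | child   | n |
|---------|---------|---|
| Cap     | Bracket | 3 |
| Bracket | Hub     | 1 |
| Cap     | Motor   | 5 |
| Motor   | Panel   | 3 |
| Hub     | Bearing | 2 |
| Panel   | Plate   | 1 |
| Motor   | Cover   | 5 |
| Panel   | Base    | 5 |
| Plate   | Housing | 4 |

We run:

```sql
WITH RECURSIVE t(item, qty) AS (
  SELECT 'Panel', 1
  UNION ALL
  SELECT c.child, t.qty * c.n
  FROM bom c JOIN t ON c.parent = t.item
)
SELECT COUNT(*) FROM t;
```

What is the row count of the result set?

4

Base: (Panel, qty=1).
Iteration 1: components of {Panel} -> Base = 1*5 = 5, Plate = 1*1 = 1.
Iteration 2: components of {Base,Plate} -> Housing = 1*4 = 4.
Iteration 3: no further components; recursion stops.
Total rows emitted: 4.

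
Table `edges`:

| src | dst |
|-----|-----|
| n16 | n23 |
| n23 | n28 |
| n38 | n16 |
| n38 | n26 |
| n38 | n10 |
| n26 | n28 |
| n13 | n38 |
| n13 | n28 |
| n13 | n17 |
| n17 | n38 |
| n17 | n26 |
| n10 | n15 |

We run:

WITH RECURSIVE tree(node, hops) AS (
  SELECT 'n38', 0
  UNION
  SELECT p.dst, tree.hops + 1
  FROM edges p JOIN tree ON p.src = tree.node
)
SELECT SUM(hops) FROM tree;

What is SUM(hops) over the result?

12

Base: (n38, hops=0).
Iteration 1: edges from {n38} -> (n10, hops=1), (n16, hops=1), (n26, hops=1).
Iteration 2: edges from {n10,n16,n26} -> (n15, hops=2), (n23, hops=2), (n28, hops=2).
Iteration 3: edges from {n15,n23,n28} -> (n28, hops=3).
Iteration 4: no outgoing edges from {n28}; recursion stops.
SUM(hops) = 0 + 1 + 1 + 1 + 2 + 2 + 2 + 3 = 12.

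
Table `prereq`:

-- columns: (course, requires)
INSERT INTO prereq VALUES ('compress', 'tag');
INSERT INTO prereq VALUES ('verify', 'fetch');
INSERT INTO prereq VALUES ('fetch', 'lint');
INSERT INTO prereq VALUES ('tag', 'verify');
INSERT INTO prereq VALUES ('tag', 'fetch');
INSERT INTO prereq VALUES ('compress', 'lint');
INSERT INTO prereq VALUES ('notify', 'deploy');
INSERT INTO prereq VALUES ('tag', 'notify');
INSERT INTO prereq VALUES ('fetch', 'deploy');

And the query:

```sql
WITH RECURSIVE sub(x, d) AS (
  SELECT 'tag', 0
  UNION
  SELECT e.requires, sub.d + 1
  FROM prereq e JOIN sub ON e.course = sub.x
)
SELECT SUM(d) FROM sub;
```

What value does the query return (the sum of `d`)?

15

Base: (tag, d=0).
Iteration 1: edges from {tag} -> (fetch, d=1), (notify, d=1), (verify, d=1).
Iteration 2: edges from {fetch,notify,verify} -> (deploy, d=2), (fetch, d=2), (lint, d=2). [UNION drops 1 duplicate row(s)]
Iteration 3: edges from {deploy,fetch,lint} -> (deploy, d=3), (lint, d=3).
Iteration 4: no outgoing edges from {deploy,lint}; recursion stops.
SUM(d) = 0 + 1 + 1 + 1 + 2 + 2 + 2 + 3 + 3 = 15.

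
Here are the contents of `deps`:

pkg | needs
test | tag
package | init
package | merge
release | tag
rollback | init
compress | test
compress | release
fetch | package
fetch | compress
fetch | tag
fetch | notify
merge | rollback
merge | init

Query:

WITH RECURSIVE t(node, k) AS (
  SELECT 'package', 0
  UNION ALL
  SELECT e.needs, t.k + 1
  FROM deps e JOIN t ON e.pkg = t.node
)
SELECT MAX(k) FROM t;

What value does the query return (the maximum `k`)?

3

Base: (package, k=0).
Iteration 1: edges from {package} -> (init, k=1), (merge, k=1).
Iteration 2: edges from {init,merge} -> (init, k=2), (rollback, k=2).
Iteration 3: edges from {init,rollback} -> (init, k=3).
Iteration 4: no outgoing edges from {init}; recursion stops.
k values: 0, 1, 1, 2, 2, 3; the maximum is 3.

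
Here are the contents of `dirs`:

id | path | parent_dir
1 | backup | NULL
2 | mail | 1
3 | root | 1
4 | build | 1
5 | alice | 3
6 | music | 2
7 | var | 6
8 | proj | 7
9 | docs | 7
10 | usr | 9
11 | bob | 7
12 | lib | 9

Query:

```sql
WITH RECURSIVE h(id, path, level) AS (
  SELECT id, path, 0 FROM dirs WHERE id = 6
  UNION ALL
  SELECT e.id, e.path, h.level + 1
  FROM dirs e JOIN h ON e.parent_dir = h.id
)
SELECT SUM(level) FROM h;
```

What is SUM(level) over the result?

Base: id=6 (music) at level 0.
Iteration 1: rows with parent_dir in {6} -> var (id 7, level 1).
Iteration 2: rows with parent_dir in {7} -> proj (id 8, level 2), docs (id 9, level 2), bob (id 11, level 2).
Iteration 3: rows with parent_dir in {8,9,11} -> usr (id 10, level 3), lib (id 12, level 3).
Iteration 4: no rows with parent_dir in {10,12}; recursion stops.
SUM(level) = 0 + 1 + 2 + 2 + 2 + 3 + 3 = 13.

13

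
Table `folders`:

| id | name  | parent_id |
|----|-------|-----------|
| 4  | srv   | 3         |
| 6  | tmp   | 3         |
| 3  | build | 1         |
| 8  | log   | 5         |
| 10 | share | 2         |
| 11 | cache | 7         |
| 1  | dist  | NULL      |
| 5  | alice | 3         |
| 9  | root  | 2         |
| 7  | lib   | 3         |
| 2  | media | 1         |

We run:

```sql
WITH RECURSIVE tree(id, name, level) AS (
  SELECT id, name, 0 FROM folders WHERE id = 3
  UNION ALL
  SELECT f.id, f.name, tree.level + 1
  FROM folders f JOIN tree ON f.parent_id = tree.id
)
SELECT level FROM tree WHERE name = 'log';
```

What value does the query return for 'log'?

Base: id=3 (build) at level 0.
Iteration 1: rows with parent_id in {3} -> srv (id 4, level 1), alice (id 5, level 1), tmp (id 6, level 1), lib (id 7, level 1).
Iteration 2: rows with parent_id in {4,5,6,7} -> log (id 8, level 2), cache (id 11, level 2).
Iteration 3: no rows with parent_id in {8,11}; recursion stops.

2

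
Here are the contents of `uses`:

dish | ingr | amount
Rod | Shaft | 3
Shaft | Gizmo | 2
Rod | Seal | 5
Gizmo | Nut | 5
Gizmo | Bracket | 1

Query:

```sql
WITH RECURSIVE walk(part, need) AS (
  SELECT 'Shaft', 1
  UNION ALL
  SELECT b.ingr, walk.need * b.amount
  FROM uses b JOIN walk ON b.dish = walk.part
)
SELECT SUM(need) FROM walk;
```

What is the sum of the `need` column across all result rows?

Base: (Shaft, need=1).
Iteration 1: components of {Shaft} -> Gizmo = 1*2 = 2.
Iteration 2: components of {Gizmo} -> Bracket = 2*1 = 2, Nut = 2*5 = 10.
Iteration 3: no further components; recursion stops.
SUM(need) = 1 + 2 + 10 + 2 = 15.

15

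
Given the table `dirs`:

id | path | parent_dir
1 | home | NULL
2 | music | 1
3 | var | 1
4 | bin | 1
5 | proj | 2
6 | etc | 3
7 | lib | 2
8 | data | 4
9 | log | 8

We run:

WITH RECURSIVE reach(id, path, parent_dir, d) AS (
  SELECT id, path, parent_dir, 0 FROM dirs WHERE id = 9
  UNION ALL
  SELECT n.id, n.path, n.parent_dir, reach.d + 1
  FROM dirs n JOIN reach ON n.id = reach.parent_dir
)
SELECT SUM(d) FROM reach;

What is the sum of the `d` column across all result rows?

6

Base: id=9 (log), parent_dir=8, d 0.
Iteration 1: join on id=8 -> data (id 8, parent_dir=4, d 1).
Iteration 2: join on id=4 -> bin (id 4, parent_dir=1, d 2).
Iteration 3: join on id=1 -> home (id 1, parent_dir=NULL, d 3).
Iteration 4: parent_dir is NULL; no match; recursion stops.
SUM(d) = 0 + 1 + 2 + 3 = 6.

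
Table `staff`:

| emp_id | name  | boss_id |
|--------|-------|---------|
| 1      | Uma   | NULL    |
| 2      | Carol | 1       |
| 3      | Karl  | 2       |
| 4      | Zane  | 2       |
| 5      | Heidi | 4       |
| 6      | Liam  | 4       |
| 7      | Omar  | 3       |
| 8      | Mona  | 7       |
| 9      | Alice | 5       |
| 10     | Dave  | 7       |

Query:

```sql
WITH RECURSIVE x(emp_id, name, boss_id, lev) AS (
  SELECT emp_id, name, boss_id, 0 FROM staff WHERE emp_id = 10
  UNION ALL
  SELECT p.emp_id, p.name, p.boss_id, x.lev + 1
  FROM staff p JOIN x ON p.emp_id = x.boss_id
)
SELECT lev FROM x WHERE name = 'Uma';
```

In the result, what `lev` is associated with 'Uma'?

4

Base: emp_id=10 (Dave), boss_id=7, lev 0.
Iteration 1: join on emp_id=7 -> Omar (id 7, boss_id=3, lev 1).
Iteration 2: join on emp_id=3 -> Karl (id 3, boss_id=2, lev 2).
Iteration 3: join on emp_id=2 -> Carol (id 2, boss_id=1, lev 3).
Iteration 4: join on emp_id=1 -> Uma (id 1, boss_id=NULL, lev 4).
Iteration 5: boss_id is NULL; no match; recursion stops.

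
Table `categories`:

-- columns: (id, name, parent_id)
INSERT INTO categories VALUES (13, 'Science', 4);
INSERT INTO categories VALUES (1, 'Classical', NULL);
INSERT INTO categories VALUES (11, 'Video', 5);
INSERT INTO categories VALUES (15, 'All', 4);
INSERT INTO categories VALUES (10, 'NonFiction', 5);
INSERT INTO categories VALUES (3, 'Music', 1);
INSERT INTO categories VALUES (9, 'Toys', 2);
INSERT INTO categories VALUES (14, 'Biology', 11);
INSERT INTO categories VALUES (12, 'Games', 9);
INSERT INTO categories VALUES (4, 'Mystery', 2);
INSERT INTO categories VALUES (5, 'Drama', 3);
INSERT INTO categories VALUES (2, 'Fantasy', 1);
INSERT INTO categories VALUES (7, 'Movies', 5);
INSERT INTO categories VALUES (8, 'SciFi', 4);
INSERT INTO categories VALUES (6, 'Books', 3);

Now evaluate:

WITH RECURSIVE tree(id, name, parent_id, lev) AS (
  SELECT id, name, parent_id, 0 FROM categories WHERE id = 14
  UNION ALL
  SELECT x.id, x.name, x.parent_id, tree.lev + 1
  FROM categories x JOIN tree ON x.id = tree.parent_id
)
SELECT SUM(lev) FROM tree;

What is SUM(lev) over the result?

Base: id=14 (Biology), parent_id=11, lev 0.
Iteration 1: join on id=11 -> Video (id 11, parent_id=5, lev 1).
Iteration 2: join on id=5 -> Drama (id 5, parent_id=3, lev 2).
Iteration 3: join on id=3 -> Music (id 3, parent_id=1, lev 3).
Iteration 4: join on id=1 -> Classical (id 1, parent_id=NULL, lev 4).
Iteration 5: parent_id is NULL; no match; recursion stops.
SUM(lev) = 0 + 1 + 2 + 3 + 4 = 10.

10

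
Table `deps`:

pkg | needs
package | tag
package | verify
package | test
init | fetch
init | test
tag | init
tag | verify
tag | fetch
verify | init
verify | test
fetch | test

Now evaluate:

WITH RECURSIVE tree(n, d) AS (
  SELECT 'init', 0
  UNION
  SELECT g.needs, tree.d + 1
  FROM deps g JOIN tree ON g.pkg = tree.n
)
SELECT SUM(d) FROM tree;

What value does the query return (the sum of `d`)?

Base: (init, d=0).
Iteration 1: edges from {init} -> (fetch, d=1), (test, d=1).
Iteration 2: edges from {fetch,test} -> (test, d=2).
Iteration 3: no outgoing edges from {test}; recursion stops.
SUM(d) = 0 + 1 + 1 + 2 = 4.

4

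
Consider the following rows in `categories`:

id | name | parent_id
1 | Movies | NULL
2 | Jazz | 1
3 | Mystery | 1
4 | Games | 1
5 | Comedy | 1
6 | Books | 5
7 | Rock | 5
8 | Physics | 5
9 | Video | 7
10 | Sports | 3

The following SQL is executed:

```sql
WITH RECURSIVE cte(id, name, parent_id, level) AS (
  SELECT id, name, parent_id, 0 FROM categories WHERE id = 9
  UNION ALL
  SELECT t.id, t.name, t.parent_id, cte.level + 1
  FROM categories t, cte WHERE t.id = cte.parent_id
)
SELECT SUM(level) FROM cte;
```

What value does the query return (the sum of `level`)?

6

Base: id=9 (Video), parent_id=7, level 0.
Iteration 1: join on id=7 -> Rock (id 7, parent_id=5, level 1).
Iteration 2: join on id=5 -> Comedy (id 5, parent_id=1, level 2).
Iteration 3: join on id=1 -> Movies (id 1, parent_id=NULL, level 3).
Iteration 4: parent_id is NULL; no match; recursion stops.
SUM(level) = 0 + 1 + 2 + 3 = 6.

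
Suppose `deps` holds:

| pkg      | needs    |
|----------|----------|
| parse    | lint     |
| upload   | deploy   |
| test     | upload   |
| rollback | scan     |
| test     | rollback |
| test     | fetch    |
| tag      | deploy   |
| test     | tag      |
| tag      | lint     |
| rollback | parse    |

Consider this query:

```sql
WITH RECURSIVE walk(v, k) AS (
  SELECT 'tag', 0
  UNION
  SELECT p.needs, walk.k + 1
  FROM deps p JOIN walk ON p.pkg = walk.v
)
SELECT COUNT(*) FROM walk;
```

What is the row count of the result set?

Base: (tag, k=0).
Iteration 1: edges from {tag} -> (deploy, k=1), (lint, k=1).
Iteration 2: no outgoing edges from {deploy,lint}; recursion stops.
Total rows emitted: 3.

3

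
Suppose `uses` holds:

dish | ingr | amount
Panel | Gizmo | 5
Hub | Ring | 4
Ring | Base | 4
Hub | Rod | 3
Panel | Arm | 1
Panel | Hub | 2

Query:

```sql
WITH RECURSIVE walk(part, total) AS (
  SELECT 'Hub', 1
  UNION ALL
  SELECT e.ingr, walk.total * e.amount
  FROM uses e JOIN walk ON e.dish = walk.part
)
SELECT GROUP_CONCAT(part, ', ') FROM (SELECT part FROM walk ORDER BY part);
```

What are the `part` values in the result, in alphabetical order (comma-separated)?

Base, Hub, Ring, Rod

Base: (Hub, total=1).
Iteration 1: components of {Hub} -> Ring = 1*4 = 4, Rod = 1*3 = 3.
Iteration 2: components of {Ring,Rod} -> Base = 4*4 = 16.
Iteration 3: no further components; recursion stops.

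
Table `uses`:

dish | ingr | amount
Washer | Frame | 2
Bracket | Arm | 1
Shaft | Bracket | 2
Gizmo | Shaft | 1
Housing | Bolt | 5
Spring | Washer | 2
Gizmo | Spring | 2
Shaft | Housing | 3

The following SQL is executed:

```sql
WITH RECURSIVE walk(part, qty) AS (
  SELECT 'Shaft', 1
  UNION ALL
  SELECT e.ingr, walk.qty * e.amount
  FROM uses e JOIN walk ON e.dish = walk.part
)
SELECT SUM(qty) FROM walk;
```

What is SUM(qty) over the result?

Base: (Shaft, qty=1).
Iteration 1: components of {Shaft} -> Bracket = 1*2 = 2, Housing = 1*3 = 3.
Iteration 2: components of {Bracket,Housing} -> Arm = 2*1 = 2, Bolt = 3*5 = 15.
Iteration 3: no further components; recursion stops.
SUM(qty) = 1 + 3 + 2 + 15 + 2 = 23.

23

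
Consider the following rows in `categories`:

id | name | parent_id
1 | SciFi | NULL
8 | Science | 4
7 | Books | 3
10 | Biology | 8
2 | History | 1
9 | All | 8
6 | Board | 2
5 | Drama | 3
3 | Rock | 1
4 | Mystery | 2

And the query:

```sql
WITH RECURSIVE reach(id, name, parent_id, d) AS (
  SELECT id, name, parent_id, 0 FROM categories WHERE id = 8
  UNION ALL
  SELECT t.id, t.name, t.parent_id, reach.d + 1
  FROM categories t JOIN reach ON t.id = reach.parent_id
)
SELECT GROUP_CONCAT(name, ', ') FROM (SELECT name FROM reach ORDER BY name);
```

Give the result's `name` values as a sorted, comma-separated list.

History, Mystery, SciFi, Science

Base: id=8 (Science), parent_id=4, d 0.
Iteration 1: join on id=4 -> Mystery (id 4, parent_id=2, d 1).
Iteration 2: join on id=2 -> History (id 2, parent_id=1, d 2).
Iteration 3: join on id=1 -> SciFi (id 1, parent_id=NULL, d 3).
Iteration 4: parent_id is NULL; no match; recursion stops.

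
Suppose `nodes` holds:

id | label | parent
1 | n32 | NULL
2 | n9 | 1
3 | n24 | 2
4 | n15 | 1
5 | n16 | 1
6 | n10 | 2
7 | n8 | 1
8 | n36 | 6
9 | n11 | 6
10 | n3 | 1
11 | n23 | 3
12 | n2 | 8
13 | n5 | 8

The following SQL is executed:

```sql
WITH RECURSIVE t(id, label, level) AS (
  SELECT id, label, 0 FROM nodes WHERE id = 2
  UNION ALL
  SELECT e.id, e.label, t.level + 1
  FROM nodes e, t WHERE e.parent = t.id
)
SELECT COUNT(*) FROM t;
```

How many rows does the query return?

8

Base: id=2 (n9) at level 0.
Iteration 1: rows with parent in {2} -> n24 (id 3, level 1), n10 (id 6, level 1).
Iteration 2: rows with parent in {3,6} -> n36 (id 8, level 2), n11 (id 9, level 2), n23 (id 11, level 2).
Iteration 3: rows with parent in {8,9,11} -> n2 (id 12, level 3), n5 (id 13, level 3).
Iteration 4: no rows with parent in {12,13}; recursion stops.
Total rows emitted: 8.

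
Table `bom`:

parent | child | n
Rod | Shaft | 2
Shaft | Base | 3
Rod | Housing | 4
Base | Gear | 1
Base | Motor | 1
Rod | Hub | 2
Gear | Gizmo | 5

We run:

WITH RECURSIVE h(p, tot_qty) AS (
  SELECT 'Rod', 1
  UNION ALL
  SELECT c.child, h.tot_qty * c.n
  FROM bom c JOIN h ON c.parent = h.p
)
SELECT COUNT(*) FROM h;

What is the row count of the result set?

8

Base: (Rod, tot_qty=1).
Iteration 1: components of {Rod} -> Housing = 1*4 = 4, Hub = 1*2 = 2, Shaft = 1*2 = 2.
Iteration 2: components of {Housing,Hub,Shaft} -> Base = 2*3 = 6.
Iteration 3: components of {Base} -> Gear = 6*1 = 6, Motor = 6*1 = 6.
Iteration 4: components of {Gear,Motor} -> Gizmo = 6*5 = 30.
Iteration 5: no further components; recursion stops.
Total rows emitted: 8.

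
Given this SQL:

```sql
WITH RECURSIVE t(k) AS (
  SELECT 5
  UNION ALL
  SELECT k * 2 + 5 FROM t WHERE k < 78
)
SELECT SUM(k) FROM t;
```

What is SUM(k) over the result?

Base: k=5.
Iteration 1: 5 < 78 holds -> k = 5 * 2 + 5 = 15.
Iteration 2: 15 < 78 holds -> k = 15 * 2 + 5 = 35.
Iteration 3: 35 < 78 holds -> k = 35 * 2 + 5 = 75.
Iteration 4: 75 < 78 holds -> k = 75 * 2 + 5 = 155.
Iteration 5: 155 < 78 fails; recursion stops.
SUM(k) = 5 + 15 + 35 + 75 + 155 = 285.

285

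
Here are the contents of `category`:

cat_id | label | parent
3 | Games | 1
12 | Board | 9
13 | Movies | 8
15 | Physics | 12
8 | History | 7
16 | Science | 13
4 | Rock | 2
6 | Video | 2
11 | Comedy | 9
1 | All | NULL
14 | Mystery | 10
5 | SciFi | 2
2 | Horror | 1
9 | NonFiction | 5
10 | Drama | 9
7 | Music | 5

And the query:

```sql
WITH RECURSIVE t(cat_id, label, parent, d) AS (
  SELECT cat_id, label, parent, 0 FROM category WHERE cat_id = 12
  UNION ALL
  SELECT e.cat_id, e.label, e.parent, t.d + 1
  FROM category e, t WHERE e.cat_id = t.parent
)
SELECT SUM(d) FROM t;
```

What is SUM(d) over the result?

Base: cat_id=12 (Board), parent=9, d 0.
Iteration 1: join on cat_id=9 -> NonFiction (id 9, parent=5, d 1).
Iteration 2: join on cat_id=5 -> SciFi (id 5, parent=2, d 2).
Iteration 3: join on cat_id=2 -> Horror (id 2, parent=1, d 3).
Iteration 4: join on cat_id=1 -> All (id 1, parent=NULL, d 4).
Iteration 5: parent is NULL; no match; recursion stops.
SUM(d) = 0 + 1 + 2 + 3 + 4 = 10.

10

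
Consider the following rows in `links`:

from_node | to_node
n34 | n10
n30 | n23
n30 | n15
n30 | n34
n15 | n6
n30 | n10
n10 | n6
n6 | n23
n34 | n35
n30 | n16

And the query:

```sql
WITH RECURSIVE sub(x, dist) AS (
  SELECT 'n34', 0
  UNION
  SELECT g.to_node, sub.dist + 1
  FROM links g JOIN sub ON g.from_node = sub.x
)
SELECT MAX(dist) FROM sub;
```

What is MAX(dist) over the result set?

3

Base: (n34, dist=0).
Iteration 1: edges from {n34} -> (n10, dist=1), (n35, dist=1).
Iteration 2: edges from {n10,n35} -> (n6, dist=2).
Iteration 3: edges from {n6} -> (n23, dist=3).
Iteration 4: no outgoing edges from {n23}; recursion stops.
dist values: 0, 1, 1, 2, 3; the maximum is 3.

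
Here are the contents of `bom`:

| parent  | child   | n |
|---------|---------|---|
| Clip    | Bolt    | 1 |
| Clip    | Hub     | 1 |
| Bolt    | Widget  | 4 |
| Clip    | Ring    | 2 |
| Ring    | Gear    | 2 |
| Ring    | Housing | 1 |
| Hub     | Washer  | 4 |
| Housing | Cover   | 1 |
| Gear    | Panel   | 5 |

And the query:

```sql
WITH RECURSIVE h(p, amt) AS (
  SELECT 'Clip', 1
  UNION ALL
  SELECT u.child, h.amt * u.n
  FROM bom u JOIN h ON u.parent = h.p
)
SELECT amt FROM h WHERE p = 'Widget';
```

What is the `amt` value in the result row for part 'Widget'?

4

Base: (Clip, amt=1).
Iteration 1: components of {Clip} -> Bolt = 1*1 = 1, Hub = 1*1 = 1, Ring = 1*2 = 2.
Iteration 2: components of {Bolt,Hub,Ring} -> Gear = 2*2 = 4, Housing = 2*1 = 2, Washer = 1*4 = 4, Widget = 1*4 = 4.
Iteration 3: components of {Gear,Housing,Washer,Widget} -> Cover = 2*1 = 2, Panel = 4*5 = 20.
Iteration 4: no further components; recursion stops.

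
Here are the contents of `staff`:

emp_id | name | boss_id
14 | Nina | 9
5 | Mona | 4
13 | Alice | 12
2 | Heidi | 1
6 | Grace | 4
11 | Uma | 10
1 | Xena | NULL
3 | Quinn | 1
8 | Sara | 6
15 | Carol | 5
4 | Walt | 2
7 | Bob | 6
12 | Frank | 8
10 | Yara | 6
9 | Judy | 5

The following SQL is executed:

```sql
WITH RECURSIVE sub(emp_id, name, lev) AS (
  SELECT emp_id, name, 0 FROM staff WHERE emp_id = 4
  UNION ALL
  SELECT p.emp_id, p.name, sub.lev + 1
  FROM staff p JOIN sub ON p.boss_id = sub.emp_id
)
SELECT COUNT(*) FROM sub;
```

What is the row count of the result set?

12

Base: emp_id=4 (Walt) at lev 0.
Iteration 1: rows with boss_id in {4} -> Mona (id 5, lev 1), Grace (id 6, lev 1).
Iteration 2: rows with boss_id in {5,6} -> Bob (id 7, lev 2), Sara (id 8, lev 2), Judy (id 9, lev 2), Yara (id 10, lev 2), Carol (id 15, lev 2).
Iteration 3: rows with boss_id in {7,8,9,10,15} -> Uma (id 11, lev 3), Frank (id 12, lev 3), Nina (id 14, lev 3).
Iteration 4: rows with boss_id in {11,12,14} -> Alice (id 13, lev 4).
Iteration 5: no rows with boss_id in {13}; recursion stops.
Total rows emitted: 12.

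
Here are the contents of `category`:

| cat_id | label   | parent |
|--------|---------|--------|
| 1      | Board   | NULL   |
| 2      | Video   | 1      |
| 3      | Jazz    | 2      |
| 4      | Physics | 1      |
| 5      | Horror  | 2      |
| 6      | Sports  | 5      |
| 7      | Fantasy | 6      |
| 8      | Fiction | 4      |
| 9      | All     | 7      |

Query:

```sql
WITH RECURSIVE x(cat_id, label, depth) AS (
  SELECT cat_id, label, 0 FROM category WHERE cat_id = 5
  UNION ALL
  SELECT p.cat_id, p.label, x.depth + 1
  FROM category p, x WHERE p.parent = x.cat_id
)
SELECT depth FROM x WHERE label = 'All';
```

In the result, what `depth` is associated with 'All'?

3

Base: cat_id=5 (Horror) at depth 0.
Iteration 1: rows with parent in {5} -> Sports (id 6, depth 1).
Iteration 2: rows with parent in {6} -> Fantasy (id 7, depth 2).
Iteration 3: rows with parent in {7} -> All (id 9, depth 3).
Iteration 4: no rows with parent in {9}; recursion stops.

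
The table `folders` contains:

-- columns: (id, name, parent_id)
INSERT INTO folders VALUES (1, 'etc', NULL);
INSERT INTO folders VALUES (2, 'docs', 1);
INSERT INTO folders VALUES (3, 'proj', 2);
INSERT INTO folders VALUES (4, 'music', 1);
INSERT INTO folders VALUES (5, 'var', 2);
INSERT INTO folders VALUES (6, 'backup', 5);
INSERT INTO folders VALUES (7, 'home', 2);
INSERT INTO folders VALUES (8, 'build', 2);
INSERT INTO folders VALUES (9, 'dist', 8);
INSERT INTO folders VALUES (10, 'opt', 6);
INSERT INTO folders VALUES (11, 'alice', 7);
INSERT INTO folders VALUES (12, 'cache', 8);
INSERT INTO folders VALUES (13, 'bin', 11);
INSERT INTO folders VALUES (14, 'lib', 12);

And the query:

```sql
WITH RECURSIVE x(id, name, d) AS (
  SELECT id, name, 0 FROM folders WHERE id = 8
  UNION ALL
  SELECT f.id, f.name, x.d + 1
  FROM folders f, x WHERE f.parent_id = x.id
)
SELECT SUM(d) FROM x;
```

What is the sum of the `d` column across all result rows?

4

Base: id=8 (build) at d 0.
Iteration 1: rows with parent_id in {8} -> dist (id 9, d 1), cache (id 12, d 1).
Iteration 2: rows with parent_id in {9,12} -> lib (id 14, d 2).
Iteration 3: no rows with parent_id in {14}; recursion stops.
SUM(d) = 0 + 1 + 1 + 2 = 4.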